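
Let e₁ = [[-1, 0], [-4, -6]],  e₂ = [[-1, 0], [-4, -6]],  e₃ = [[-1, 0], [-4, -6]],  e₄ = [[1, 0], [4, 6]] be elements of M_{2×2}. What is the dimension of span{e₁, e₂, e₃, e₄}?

1

Pass to coordinate vectors with respect to the basis {E₁₁, E₁₂, E₂₁, E₂₂}.
Row-reduce the 4×4 matrix with these as rows.
Reduction leaves 1 leading entry, giving rank 1.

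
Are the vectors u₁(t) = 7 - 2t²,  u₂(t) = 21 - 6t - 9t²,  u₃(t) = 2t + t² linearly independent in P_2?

Write each element as a coordinate vector in ℝ³ using {1, t, t²}.
Form the 3×3 matrix with these as columns; its determinant is 0.
A zero determinant means the columns are linearly dependent.
Indeed 3u₁ - u₂ - 3u₃ = 0.

linearly dependent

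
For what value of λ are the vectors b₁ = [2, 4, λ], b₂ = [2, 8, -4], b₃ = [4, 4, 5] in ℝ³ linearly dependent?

λ = 1/3

Place the vectors as rows of a 3×3 matrix; dependence ⇔ determinant zero.
Cofactor expansion gives det = 8 - 24*λ.
This vanishes exactly when λ = 1/3.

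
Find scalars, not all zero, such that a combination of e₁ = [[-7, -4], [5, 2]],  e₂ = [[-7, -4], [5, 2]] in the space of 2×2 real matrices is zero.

e₁ - e₂ = 0

Pass to coordinate vectors relative to the basis {E₁₁, E₁₂, E₂₁, E₂₂}.
Write the vectors as columns of a matrix and find a nonzero vector in its null space.
A generator of the null space is (1, -1).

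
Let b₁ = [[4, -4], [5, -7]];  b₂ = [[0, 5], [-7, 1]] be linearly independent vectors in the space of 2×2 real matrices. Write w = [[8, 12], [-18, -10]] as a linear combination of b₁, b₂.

Identify each element with its coordinate vector in ℝ⁴ via {E₁₁, E₁₂, E₂₁, E₂₂}.
Write w = a₁b₁ + a₂b₂ and equate components.
Row-reducing the augmented matrix gives the unique coefficients (a₁, a₂) = (2, 4).

w = 2b₁ + 4b₂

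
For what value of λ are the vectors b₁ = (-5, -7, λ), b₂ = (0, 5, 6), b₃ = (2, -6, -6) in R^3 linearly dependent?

Place the vectors as rows of a 3×3 matrix; dependence ⇔ determinant zero.
Expanding, det = -10*λ - 114.
This vanishes exactly when λ = -57/5.

λ = -57/5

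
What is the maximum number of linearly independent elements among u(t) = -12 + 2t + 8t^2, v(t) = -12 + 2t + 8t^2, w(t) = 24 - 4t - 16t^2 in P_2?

Use coordinates relative to {1, t, t^2}.
Form the matrix with u, v, w as columns and reduce.
Reduction leaves 1 leading entry, giving rank 1.

1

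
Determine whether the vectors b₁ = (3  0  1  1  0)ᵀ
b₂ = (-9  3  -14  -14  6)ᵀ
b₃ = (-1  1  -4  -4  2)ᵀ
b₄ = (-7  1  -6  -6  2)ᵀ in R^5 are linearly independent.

linearly dependent

Row-reduce the matrix whose columns are b₁, b₂, b₃, b₄.
The reduction yields 2 nonzero rows, so the rank is 2.
Since rank 2 < 4, the set is linearly dependent.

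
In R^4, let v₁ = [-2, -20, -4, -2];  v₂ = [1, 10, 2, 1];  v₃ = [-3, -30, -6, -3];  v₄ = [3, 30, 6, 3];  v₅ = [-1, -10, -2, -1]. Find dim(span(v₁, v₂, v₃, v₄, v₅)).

dim = 1

Put the 4×5 matrix [v₁|v₂|v₃|v₄|v₅] into echelon form.
The echelon form has 1 nonzero row, so the rank is 1.
(With 5 elements in a 4-dimensional space the rank is at most 4.)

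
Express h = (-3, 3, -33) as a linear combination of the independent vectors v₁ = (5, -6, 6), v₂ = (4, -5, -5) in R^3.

h = -3v₁ + 3v₂

Solve the system with v₁, v₂ as columns and h as the right-hand side.
The system has the unique solution (α₁, α₂) = (-3, 3).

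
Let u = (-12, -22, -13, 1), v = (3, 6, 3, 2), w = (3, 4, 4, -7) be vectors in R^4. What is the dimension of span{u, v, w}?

2

Row-reduce the 3×4 matrix with these as rows.
Exactly 2 pivots survive; hence the rank is 2.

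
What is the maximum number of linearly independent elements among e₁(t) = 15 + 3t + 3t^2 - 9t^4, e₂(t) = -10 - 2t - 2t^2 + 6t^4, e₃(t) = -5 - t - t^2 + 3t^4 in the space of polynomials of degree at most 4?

Use coordinates relative to {1, t, …, t^4}.
Apply Gaussian elimination to the matrix whose rows are e₁, e₂, e₃.
There is 1 pivot column, so rank = 1.

1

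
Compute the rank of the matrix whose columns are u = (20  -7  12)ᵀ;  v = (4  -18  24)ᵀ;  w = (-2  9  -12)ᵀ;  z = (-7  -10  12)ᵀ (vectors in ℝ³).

rank 2

Row-reduce the 4×3 matrix with these as rows.
There are 2 pivot columns, so rank = 2.
(With 4 elements in a 3-dimensional space the rank is at most 3.)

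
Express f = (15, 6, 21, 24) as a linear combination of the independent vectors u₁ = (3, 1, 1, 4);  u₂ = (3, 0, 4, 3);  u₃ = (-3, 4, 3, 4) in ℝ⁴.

Set up the augmented matrix [u₁ | u₂ | u₃ | f] and row-reduce.
Row-reducing the augmented matrix gives the unique coefficients (a₁, a₂, a₃) = (2, 4, 1).

f = 2u₁ + 4u₂ + u₃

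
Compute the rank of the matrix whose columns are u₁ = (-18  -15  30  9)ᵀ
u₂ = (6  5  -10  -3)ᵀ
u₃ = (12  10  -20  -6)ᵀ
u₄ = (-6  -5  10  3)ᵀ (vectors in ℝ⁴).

1

Apply Gaussian elimination to the matrix whose rows are u₁, u₂, u₃, u₄.
Reduction leaves 1 leading entry, giving rank 1.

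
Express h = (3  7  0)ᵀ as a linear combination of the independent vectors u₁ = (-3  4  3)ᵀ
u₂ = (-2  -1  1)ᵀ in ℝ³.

Write h = a₁u₁ + a₂u₂ and equate components.
Back-substitution yields (a₁, a₂) = (1, -3).

h = u₁ - 3u₂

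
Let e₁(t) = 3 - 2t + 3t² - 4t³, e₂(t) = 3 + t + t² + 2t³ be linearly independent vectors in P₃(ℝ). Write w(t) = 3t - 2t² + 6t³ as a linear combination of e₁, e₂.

Identify each element with its coordinate vector in ℝ⁴ via {1, t, …, t³}.
Solve the system with e₁, e₂ as columns and w as the right-hand side.
Back-substitution yields (a₁, a₂) = (-1, 1).

w = -e₁ + e₂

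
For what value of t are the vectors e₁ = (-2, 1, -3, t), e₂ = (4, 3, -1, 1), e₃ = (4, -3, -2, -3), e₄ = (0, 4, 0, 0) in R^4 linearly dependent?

The vectors are dependent exactly when the determinant of the matrix with rows e₁, e₂, e₃, e₄ vanishes.
Expanding, det = -16*t - 232.
Setting this to zero gives t = -29/2.

t = -29/2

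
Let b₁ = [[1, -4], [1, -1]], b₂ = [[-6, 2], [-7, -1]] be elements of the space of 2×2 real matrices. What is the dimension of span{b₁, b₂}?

2

Represent each element by its coordinate vector in ℝ⁴.
Row-reduce the 2×4 matrix with these as rows.
Exactly 2 pivots survive; hence the rank is 2.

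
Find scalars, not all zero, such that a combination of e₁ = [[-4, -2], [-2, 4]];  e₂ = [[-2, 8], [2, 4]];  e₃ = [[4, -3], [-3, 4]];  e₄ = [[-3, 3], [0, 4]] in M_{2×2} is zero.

e₁ + e₂ - 2e₄ = 0

Write each element as a vector in ℝ⁴ using {E₁₁, E₁₂, E₂₁, E₂₂}.
Row-reduce the matrix with e₁, e₂, e₃, e₄ as columns; the null space gives the coefficients.
One solution (up to scaling) is (1, 1, 0, -2).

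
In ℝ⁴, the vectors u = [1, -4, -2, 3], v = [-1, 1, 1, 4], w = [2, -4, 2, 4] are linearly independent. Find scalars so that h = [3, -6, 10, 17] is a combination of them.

h = -u + 2v + 3w

Write h = c₁u + … + c₃w and equate components.
The system has the unique solution (c₁, c₂, c₃) = (-1, 2, 3).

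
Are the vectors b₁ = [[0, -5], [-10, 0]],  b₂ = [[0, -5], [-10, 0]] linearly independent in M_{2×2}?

Write each element as a coordinate vector in ℝ⁴ using {E₁₁, E₁₂, E₂₁, E₂₂}.
Place the vectors as rows of a 2×4 matrix and reduce to echelon form.
The reduction yields 1 nonzero row, so the rank is 1.
Since rank 1 < 2, the set is linearly dependent.
Indeed b₁ - b₂ = 0.

linearly dependent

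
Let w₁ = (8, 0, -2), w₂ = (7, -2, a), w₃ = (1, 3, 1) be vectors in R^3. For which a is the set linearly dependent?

The vectors are dependent exactly when the determinant of the matrix with rows w₁, w₂, w₃ vanishes.
Expanding, det = -24*a - 62.
Solving -24*a - 62 = 0 yields a = -31/12.

a = -31/12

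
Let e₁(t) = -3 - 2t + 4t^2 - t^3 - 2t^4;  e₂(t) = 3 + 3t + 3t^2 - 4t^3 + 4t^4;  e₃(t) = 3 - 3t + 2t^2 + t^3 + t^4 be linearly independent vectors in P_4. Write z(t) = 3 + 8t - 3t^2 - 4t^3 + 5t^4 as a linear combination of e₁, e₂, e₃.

z = -e₁ + e₂ - e₃

Take coordinate vectors relative to {1, t, …, t^4}.
Set up the augmented matrix [e₁ | e₂ | e₃ | z] and row-reduce.
Back-substitution yields (a₁, a₂, a₃) = (-1, 1, -1).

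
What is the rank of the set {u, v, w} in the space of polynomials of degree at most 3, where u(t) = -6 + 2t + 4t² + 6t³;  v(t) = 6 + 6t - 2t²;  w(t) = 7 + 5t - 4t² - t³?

rank 3

Pass to coordinate vectors with respect to the basis {1, t, …, t³}.
Put the 4×3 matrix [u|v|w] into echelon form.
The echelon form has 3 nonzero rows, so the rank is 3.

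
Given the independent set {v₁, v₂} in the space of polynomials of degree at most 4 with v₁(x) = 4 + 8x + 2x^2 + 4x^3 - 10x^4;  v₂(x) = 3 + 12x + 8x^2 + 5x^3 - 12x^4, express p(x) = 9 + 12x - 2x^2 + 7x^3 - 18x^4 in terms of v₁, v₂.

Take coordinate vectors relative to {1, x, …, x^4}.
Solve the system with v₁, v₂ as columns and p as the right-hand side.
The system has the unique solution (α₁, α₂) = (3, -1).

p = 3v₁ - v₂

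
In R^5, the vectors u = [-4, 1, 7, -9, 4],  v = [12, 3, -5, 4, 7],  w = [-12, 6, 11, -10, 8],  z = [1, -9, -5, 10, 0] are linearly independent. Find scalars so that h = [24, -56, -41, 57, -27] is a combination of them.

h = u - v - 3w + 4z

Set up the augmented matrix [u | v | w | z | h] and row-reduce.
The system has the unique solution (α₁, …, α₄) = (1, -1, -3, 4).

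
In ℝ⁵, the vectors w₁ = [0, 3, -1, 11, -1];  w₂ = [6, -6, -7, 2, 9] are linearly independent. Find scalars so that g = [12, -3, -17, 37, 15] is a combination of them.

g = 3w₁ + 2w₂

Since w₁, w₂ are independent, the coefficients expressing g are uniquely determined by a linear system.
Back-substitution yields (α₁, α₂) = (3, 2).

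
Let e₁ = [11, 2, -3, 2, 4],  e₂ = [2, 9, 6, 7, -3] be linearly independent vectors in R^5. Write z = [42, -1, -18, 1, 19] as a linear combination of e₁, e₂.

Solve the system with e₁, e₂ as columns and z as the right-hand side.
Row-reducing the augmented matrix gives the unique coefficients (c₁, c₂) = (4, -1).

z = 4e₁ - e₂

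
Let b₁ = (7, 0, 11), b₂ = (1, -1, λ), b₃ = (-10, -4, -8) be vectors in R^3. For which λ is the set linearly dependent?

Dependence holds iff the 3×3 matrix [b₁ b₂ b₃] is singular.
Cofactor expansion gives det = 28*λ - 98.
Setting this to zero gives λ = 7/2.

λ = 7/2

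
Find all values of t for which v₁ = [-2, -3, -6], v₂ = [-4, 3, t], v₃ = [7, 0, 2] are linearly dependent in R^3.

Place the vectors as rows of a 3×3 matrix; dependence ⇔ determinant zero.
Cofactor expansion gives det = 90 - 21*t.
This vanishes exactly when t = 30/7.

t = 30/7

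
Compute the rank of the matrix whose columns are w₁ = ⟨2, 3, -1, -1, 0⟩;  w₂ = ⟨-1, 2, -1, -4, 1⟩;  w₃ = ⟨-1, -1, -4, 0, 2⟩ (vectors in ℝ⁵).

Form the matrix with w₁, w₂, w₃ as columns and reduce.
The echelon form has 3 nonzero rows, so the rank is 3.

rank 3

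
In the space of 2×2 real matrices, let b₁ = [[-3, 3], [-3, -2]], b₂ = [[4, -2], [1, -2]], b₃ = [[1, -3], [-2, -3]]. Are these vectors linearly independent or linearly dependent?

linearly independent

Write each element as a coordinate vector in ℝ⁴ using {E₁₁, E₁₂, E₂₁, E₂₂}.
Place the vectors as rows of a 3×4 matrix and reduce to echelon form.
The reduction yields 3 nonzero rows, so the rank is 3.
Since rank = 3 (the number of vectors), the set is linearly independent.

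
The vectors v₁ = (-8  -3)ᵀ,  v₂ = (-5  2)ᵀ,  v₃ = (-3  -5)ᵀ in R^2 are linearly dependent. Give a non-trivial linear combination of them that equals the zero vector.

Row-reduce the matrix with v₁, v₂, v₃ as columns; the null space gives the coefficients.
The free variable yields coefficients (1, -1, -1) (any nonzero multiple also works).

v₁ - v₂ - v₃ = 0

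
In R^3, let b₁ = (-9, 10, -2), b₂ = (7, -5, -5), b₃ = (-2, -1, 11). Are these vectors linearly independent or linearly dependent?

linearly independent

Place the vectors as rows of a 3×3 matrix and reduce to echelon form.
The reduction yields 3 nonzero rows, so the rank is 3.
Since rank = 3 (the number of vectors), the set is linearly independent.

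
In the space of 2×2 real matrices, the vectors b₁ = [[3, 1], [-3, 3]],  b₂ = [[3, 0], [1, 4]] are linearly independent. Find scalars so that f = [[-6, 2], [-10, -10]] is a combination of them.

f = 2b₁ - 4b₂

Take coordinate vectors relative to {E₁₁, E₁₂, E₂₁, E₂₂}.
Solve the system with b₁, b₂ as columns and f as the right-hand side.
The system has the unique solution (c₁, c₂) = (2, -4).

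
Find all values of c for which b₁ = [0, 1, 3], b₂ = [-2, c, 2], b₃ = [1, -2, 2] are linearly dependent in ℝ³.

The vectors are dependent exactly when the determinant of the matrix with rows b₁, b₂, b₃ vanishes.
Expanding, det = 18 - 3*c.
Setting this to zero gives c = 6.

c = 6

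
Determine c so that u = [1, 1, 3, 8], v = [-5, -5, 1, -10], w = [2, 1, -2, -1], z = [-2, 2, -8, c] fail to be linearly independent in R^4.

The vectors are dependent exactly when the determinant of the matrix with rows u, v, w, z vanishes.
The determinant works out to 16*c + 188.
Setting this to zero gives c = -47/4.

c = -47/4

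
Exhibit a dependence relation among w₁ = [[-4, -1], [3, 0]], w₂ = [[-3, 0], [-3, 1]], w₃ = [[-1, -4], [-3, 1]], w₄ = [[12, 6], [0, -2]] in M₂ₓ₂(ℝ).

2w₁ + w₂ + w₃ + w₄ = 0

Pass to coordinate vectors relative to the basis {E₁₁, E₁₂, E₂₁, E₂₂}.
Set up α₁w₁ + … + α₄w₄ = 0 and solve the homogeneous system.
A generator of the null space is (2, 1, 1, 1).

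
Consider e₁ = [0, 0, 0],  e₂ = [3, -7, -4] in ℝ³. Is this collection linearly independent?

linearly dependent

One of the vectors is the zero vector, so the set is linearly dependent.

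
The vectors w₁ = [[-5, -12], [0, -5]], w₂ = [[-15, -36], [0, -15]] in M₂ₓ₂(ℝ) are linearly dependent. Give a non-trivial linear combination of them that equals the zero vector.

Write each element as a vector in ℝ⁴ using {E₁₁, E₁₂, E₂₁, E₂₂}.
Row-reduce the matrix with w₁, w₂ as columns; the null space gives the coefficients.
One solution (up to scaling) is (3, -1).

3w₁ - w₂ = 0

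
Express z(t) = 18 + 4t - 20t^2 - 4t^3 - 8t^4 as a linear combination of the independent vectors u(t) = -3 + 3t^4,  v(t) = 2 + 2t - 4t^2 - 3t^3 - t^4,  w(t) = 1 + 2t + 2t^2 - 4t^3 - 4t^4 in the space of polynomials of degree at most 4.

Identify each element with its coordinate vector in ℝ⁵ via {1, t, …, t^4}.
Solve the system with u, v, w as columns and z as the right-hand side.
Row-reducing the augmented matrix gives the unique coefficients (c₁, c₂, c₃) = (-4, 4, -2).

z = -4u + 4v - 2w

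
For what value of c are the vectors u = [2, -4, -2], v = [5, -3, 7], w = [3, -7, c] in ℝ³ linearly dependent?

The vectors are dependent exactly when the determinant of the matrix with rows u, v, w vanishes.
Expanding, det = 14*c + 66.
Solving 14*c + 66 = 0 yields c = -33/7.

c = -33/7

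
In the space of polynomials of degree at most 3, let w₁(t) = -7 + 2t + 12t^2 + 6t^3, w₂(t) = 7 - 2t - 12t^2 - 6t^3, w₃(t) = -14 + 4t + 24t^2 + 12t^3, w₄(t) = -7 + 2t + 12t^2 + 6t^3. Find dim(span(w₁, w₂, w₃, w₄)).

Pass to coordinate vectors with respect to the basis {1, t, …, t^3}.
Form the matrix with w₁, w₂, w₃, w₄ as columns and reduce.
There is 1 pivot column, so rank = 1.

1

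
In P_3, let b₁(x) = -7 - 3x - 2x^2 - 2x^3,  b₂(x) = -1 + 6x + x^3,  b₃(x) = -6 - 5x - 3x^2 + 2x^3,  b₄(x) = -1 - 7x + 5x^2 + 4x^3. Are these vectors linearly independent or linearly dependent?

Write each element as a coordinate vector in ℝ⁴ using {1, x, …, x^3}.
Place the vectors as rows of a 4×4 matrix and reduce to echelon form.
The reduction yields 4 nonzero rows, so the rank is 4.
Since rank = 4 (the number of vectors), the set is linearly independent.

linearly independent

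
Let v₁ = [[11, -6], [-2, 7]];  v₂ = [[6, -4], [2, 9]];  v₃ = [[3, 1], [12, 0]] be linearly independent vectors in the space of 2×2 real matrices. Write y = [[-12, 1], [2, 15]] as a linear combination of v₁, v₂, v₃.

Work in coordinates with respect to the standard basis {E₁₁, E₁₂, E₂₁, E₂₂}.
Since v₁, v₂, v₃ are independent, the coefficients expressing y are uniquely determined by a linear system.
Row-reducing the augmented matrix gives the unique coefficients (c₁, c₂, c₃) = (-3, 4, -1).

y = -3v₁ + 4v₂ - v₃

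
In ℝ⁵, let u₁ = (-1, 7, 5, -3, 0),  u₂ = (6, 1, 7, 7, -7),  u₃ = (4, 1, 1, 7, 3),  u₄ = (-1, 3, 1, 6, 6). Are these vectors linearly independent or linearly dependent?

linearly independent

Place the vectors as rows of a 4×5 matrix and reduce to echelon form.
The reduction yields 4 nonzero rows, so the rank is 4.
Since rank = 4 (the number of vectors), the set is linearly independent.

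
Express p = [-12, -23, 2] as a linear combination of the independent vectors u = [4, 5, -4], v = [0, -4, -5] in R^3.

Write p = c₁u + c₂v and equate components.
Back-substitution yields (c₁, c₂) = (-3, 2).

p = -3u + 2v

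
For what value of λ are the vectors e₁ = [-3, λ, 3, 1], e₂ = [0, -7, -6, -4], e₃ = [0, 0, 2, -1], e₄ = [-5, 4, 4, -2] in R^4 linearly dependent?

λ = 49/10

Dependence holds iff the 4×4 matrix [e₁ e₂ e₃ e₄] is singular.
Expanding, det = 70*λ - 343.
This vanishes exactly when λ = 49/10.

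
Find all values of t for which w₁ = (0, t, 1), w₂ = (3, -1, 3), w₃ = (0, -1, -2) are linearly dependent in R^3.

t = 1/2

The set is linearly dependent precisely when det[w₁; w₂; w₃] = 0.
Cofactor expansion gives det = 6*t - 3.
Solving 6*t - 3 = 0 yields t = 1/2.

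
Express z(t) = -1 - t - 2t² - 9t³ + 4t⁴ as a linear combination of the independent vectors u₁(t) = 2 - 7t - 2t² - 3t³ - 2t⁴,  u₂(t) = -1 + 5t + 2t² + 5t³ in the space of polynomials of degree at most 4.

Work in coordinates with respect to the standard basis {1, t, …, t⁴}.
Since u₁, u₂ are independent, the coefficients expressing z are uniquely determined by a linear system.
The system has the unique solution (α₁, α₂) = (-2, -3).

z = -2u₁ - 3u₂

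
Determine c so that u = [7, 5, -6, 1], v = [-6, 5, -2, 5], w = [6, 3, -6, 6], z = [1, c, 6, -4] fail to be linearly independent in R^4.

c = -9

The vectors are dependent exactly when the determinant of the matrix with rows u, v, w, z vanishes.
Cofactor expansion gives det = -222*c - 1998.
This vanishes exactly when c = -9.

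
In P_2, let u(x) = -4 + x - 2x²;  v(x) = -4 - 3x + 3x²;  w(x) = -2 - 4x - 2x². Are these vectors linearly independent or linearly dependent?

linearly independent

Take coordinates with respect to the standard basis {1, x, x²}.
Form the 3×3 matrix with these as columns; its determinant is -106.
A nonzero determinant means the columns are linearly independent.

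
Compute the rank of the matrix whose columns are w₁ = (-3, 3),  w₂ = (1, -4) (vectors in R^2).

2

Form the matrix with w₁, w₂ as columns and reduce.
There are 2 pivot columns, so rank = 2.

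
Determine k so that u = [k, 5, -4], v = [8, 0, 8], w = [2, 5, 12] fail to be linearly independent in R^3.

The set is linearly dependent precisely when det[u; v; w] = 0.
Expanding, det = -40*k - 560.
Setting this to zero gives k = -14.

k = -14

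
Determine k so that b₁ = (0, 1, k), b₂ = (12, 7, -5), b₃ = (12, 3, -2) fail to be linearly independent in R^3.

The set is linearly dependent precisely when det[b₁; b₂; b₃] = 0.
Cofactor expansion gives det = -48*k - 36.
Setting this to zero gives k = -3/4.

k = -3/4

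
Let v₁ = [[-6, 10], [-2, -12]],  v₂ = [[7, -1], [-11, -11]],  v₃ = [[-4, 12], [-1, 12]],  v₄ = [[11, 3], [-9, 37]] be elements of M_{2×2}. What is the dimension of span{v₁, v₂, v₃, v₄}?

3

Pass to coordinate vectors with respect to the basis {E₁₁, E₁₂, E₂₁, E₂₂}.
Row-reduce the 4×4 matrix with these as rows.
The echelon form has 3 nonzero rows, so the rank is 3.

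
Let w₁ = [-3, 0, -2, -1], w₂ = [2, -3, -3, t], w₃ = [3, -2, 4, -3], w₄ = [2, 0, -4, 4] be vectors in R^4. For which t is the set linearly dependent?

t = -3/4

Dependence holds iff the 4×4 matrix [w₁ w₂ w₃ w₄] is singular.
Cofactor expansion gives det = -32*t - 24.
Solving -32*t - 24 = 0 yields t = -3/4.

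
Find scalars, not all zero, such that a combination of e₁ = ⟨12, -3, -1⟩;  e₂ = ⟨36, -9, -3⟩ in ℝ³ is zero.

Write the vectors as columns of a matrix and find a nonzero vector in its null space.
A generator of the null space is (3, -1).

3e₁ - e₂ = 0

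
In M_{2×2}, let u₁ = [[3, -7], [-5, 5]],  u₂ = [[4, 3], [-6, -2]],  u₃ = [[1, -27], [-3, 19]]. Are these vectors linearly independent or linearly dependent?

Write each element as a coordinate vector in ℝ⁴ using {E₁₁, E₁₂, E₂₁, E₂₂}.
Row-reduce the matrix whose columns are u₁, u₂, u₃.
The reduction yields 2 nonzero rows, so the rank is 2.
Since rank 2 < 3, the set is linearly dependent.

linearly dependent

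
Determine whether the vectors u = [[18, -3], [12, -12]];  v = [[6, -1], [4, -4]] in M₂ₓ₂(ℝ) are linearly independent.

linearly dependent

Take coordinates with respect to the standard basis {E₁₁, E₁₂, E₂₁, E₂₂}.
One vector is a scalar multiple of another, so the set is dependent.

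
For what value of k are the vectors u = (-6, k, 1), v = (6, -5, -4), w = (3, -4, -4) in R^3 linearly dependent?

Dependence holds iff the 3×3 matrix [u v w] is singular.
Expanding, det = 12*k - 33.
Solving 12*k - 33 = 0 yields k = 11/4.

k = 11/4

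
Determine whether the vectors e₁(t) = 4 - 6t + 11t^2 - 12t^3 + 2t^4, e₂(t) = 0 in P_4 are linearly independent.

linearly dependent

Write each element as a coordinate vector in ℝ⁵ using {1, t, …, t^4}.
One of the vectors is the zero vector, so the set is linearly dependent.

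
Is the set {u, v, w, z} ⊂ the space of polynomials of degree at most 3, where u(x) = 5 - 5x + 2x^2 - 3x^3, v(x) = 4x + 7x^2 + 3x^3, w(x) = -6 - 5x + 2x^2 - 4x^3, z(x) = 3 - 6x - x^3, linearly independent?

Write each element as a coordinate vector in ℝ⁴ using {1, x, …, x^3}.
Row-reduce the matrix whose columns are u, v, w, z.
The reduction yields 4 nonzero rows, so the rank is 4.
Since rank = 4 (the number of vectors), the set is linearly independent.

linearly independent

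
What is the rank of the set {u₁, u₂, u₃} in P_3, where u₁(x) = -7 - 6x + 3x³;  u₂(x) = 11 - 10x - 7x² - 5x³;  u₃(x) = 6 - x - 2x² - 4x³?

Use coordinates relative to {1, x, …, x³}.
Row-reduce the 3×4 matrix with these as rows.
The echelon form has 3 nonzero rows, so the rank is 3.

3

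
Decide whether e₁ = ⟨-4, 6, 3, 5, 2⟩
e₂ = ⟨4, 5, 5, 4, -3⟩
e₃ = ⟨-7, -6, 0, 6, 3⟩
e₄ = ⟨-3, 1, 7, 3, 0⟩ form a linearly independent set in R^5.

linearly independent

Row-reduce the matrix whose columns are e₁, e₂, e₃, e₄.
The reduction yields 4 nonzero rows, so the rank is 4.
Since rank = 4 (the number of vectors), the set is linearly independent.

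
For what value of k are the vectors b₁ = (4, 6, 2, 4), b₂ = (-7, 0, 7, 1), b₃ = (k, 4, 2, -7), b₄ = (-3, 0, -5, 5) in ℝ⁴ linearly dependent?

k = 47/3

Dependence holds iff the 4×4 matrix [b₁ b₂ b₃ b₄] is singular.
The determinant works out to 240*k - 3760.
This vanishes exactly when k = 47/3.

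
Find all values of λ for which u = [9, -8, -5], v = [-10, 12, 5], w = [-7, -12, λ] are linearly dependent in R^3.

λ = 50/7

Dependence holds iff the 3×3 matrix [u v w] is singular.
Cofactor expansion gives det = 28*λ - 200.
This vanishes exactly when λ = 50/7.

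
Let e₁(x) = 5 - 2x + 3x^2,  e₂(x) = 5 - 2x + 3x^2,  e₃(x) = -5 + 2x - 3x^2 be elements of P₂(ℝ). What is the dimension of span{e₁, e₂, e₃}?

1

Represent each element by its coordinate vector in ℝ³.
Row-reduce the 3×3 matrix with these as rows.
There is 1 pivot column, so rank = 1.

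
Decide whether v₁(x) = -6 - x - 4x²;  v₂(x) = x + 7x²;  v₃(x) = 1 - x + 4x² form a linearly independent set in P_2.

linearly independent

Take coordinates with respect to the standard basis {1, x, x²}.
Form the 3×3 matrix with these as columns; its determinant is -69.
A nonzero determinant means the columns are linearly independent.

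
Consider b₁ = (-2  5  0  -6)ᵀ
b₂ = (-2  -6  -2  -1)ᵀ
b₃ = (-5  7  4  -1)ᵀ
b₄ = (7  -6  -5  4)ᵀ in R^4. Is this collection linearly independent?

linearly independent

Form the 4×4 matrix with these as columns; its determinant is 499.
A nonzero determinant means the columns are linearly independent.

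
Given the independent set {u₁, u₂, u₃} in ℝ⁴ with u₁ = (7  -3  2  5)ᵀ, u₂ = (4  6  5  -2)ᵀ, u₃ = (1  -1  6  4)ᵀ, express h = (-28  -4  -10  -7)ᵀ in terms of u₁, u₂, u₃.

h = -3u₁ - 2u₂ + u₃

Set up the augmented matrix [u₁ | u₂ | u₃ | h] and row-reduce.
Row-reducing the augmented matrix gives the unique coefficients (c₁, c₂, c₃) = (-3, -2, 1).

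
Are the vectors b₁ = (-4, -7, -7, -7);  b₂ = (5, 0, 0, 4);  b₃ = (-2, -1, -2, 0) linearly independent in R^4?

linearly independent

Row-reduce the matrix whose columns are b₁, b₂, b₃.
The reduction yields 3 nonzero rows, so the rank is 3.
Since rank = 3 (the number of vectors), the set is linearly independent.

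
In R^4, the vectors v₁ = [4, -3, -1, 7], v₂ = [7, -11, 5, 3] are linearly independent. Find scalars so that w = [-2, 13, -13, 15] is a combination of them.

Since v₁, v₂ are independent, the coefficients expressing w are uniquely determined by a linear system.
The system has the unique solution (c₁, c₂) = (3, -2).

w = 3v₁ - 2v₂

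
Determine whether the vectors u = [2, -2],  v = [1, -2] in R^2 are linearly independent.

linearly independent

Form the 2×2 matrix with these as columns; its determinant is -2.
A nonzero determinant means the columns are linearly independent.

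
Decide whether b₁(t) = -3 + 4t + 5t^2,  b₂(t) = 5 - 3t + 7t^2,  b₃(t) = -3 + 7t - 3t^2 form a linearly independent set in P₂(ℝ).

linearly independent

Take coordinates with respect to the standard basis {1, t, t^2}.
Form the 3×3 matrix with these as columns; its determinant is 226.
A nonzero determinant means the columns are linearly independent.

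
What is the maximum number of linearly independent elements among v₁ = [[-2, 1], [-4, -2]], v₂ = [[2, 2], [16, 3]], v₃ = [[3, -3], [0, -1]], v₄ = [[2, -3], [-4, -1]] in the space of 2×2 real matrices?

3

Pass to coordinate vectors with respect to the basis {E₁₁, E₁₂, E₂₁, E₂₂}.
Row-reduce the 4×4 matrix with these as rows.
There are 3 pivot columns, so rank = 3.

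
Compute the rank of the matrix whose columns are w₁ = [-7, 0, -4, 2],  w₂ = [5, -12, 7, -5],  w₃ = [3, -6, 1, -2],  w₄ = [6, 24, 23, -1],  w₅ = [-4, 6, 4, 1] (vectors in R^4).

rank 3

Put the 4×5 matrix [w₁|w₂|w₃|w₄|w₅] into echelon form.
Exactly 3 pivots survive; hence the rank is 3.
(With 5 elements in a 4-dimensional space the rank is at most 4.)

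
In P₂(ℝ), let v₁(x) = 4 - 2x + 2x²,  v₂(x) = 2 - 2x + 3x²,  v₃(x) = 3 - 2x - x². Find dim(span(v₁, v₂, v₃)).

Pass to coordinate vectors with respect to the basis {1, x, x²}.
Apply Gaussian elimination to the matrix whose rows are v₁, v₂, v₃.
There are 3 pivot columns, so rank = 3.

3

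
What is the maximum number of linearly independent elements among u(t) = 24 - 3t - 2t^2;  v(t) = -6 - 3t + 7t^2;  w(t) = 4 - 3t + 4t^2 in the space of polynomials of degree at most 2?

Pass to coordinate vectors with respect to the basis {1, t, t^2}.
Row-reduce the 3×3 matrix with these as rows.
Reduction leaves 2 leading entries, giving rank 2.

2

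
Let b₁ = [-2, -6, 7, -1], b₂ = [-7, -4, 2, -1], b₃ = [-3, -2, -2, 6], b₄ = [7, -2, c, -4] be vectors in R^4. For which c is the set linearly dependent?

c = 8

Dependence holds iff the 4×4 matrix [b₁ b₂ b₃ b₄] is singular.
Cofactor expansion gives det = 220*c - 1760.
Setting this to zero gives c = 8.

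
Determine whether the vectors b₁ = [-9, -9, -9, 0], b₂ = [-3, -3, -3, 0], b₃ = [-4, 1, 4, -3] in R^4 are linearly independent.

One vector is a scalar multiple of another, so the set is dependent.

linearly dependent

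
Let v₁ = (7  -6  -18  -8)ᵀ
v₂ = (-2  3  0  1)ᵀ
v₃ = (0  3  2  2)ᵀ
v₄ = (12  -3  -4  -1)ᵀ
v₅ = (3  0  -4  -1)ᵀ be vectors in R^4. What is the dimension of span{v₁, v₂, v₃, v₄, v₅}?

dim = 3

Put the 4×5 matrix [v₁|v₂|v₃|v₄|v₅] into echelon form.
Reduction leaves 3 leading entries, giving rank 3.
(With 5 elements in a 4-dimensional space the rank is at most 4.)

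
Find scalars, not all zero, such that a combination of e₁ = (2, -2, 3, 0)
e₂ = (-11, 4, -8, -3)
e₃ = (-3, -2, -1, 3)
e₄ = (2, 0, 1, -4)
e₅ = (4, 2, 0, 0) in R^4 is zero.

3e₁ + e₂ + e₃ + 2e₅ = 0

Solve the homogeneous system with e₁, e₂, e₃, e₄, e₅ as columns by row-reducing the coefficient matrix.
One solution (up to scaling) is (3, 1, 1, 0, 2).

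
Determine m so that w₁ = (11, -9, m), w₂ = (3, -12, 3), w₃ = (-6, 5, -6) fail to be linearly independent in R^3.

m = 11

Dependence holds iff the 3×3 matrix [w₁ w₂ w₃] is singular.
Cofactor expansion gives det = 627 - 57*m.
Solving 627 - 57*m = 0 yields m = 11.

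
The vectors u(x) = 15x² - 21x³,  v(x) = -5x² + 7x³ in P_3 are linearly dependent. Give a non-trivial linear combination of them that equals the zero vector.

Write each element as a vector in ℝ⁴ using {1, x, …, x³}.
Set up α₁u + α₂v = 0 and solve the homogeneous system.
One solution (up to scaling) is (1, 3).

u + 3v = 0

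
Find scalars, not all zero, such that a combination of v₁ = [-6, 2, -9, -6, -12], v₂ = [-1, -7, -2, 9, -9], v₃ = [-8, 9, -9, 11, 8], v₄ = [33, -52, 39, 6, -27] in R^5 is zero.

2v₁ - 3v₂ + 3v₃ + v₄ = 0

Solve the homogeneous system with v₁, v₂, v₃, v₄ as columns by row-reducing the coefficient matrix.
The free variable yields coefficients (2, -3, 3, 1) (any nonzero multiple also works).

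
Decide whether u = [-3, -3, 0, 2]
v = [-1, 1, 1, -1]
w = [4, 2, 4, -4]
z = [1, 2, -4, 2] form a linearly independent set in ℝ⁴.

Form the 4×4 matrix with these as columns; its determinant is -24.
A nonzero determinant means the columns are linearly independent.

linearly independent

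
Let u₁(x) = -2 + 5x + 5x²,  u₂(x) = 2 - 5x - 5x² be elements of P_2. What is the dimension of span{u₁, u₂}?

1

Pass to coordinate vectors with respect to the basis {1, x, x²}.
Form the matrix with u₁, u₂ as columns and reduce.
Exactly 1 pivot survives; hence the rank is 1.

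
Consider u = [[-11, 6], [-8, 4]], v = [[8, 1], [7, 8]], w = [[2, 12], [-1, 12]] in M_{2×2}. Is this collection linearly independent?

linearly independent

Take coordinates with respect to the standard basis {E₁₁, E₁₂, E₂₁, E₂₂}.
Row-reduce the matrix whose columns are u, v, w.
The reduction yields 3 nonzero rows, so the rank is 3.
Since rank = 3 (the number of vectors), the set is linearly independent.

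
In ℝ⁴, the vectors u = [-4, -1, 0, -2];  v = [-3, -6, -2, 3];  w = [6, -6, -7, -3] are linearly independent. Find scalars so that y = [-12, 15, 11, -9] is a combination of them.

y = 3u - 2v - w

Since u, v, w are independent, the coefficients expressing y are uniquely determined by a linear system.
Row-reducing the augmented matrix gives the unique coefficients (c₁, c₂, c₃) = (3, -2, -1).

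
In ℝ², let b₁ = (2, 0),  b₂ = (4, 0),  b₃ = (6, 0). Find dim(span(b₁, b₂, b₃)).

1

Row-reduce the 3×2 matrix with these as rows.
Reduction leaves 1 leading entry, giving rank 1.
(With 3 elements in a 2-dimensional space the rank is at most 2.)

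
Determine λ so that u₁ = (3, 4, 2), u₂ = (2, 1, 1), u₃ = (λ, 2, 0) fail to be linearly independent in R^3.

Dependence holds iff the 3×3 matrix [u₁ u₂ u₃] is singular.
The determinant works out to 2*λ + 2.
This vanishes exactly when λ = -1.

λ = -1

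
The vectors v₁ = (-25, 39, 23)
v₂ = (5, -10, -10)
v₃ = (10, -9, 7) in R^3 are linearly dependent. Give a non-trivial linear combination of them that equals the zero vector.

v₁ + 3v₂ + v₃ = 0

Write the vectors as columns of a matrix and find a nonzero vector in its null space.
One solution (up to scaling) is (1, 3, 1).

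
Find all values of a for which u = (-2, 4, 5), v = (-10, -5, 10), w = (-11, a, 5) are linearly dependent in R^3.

a = -31/2

The set is linearly dependent precisely when det[u; v; w] = 0.
Cofactor expansion gives det = -30*a - 465.
Solving -30*a - 465 = 0 yields a = -31/2.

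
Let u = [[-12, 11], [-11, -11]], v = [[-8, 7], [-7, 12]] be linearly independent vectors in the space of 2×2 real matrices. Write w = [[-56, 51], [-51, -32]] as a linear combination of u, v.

Identify each element with its coordinate vector in ℝ⁴ via {E₁₁, E₁₂, E₂₁, E₂₂}.
Solve the system with u, v as columns and w as the right-hand side.
Row-reducing the augmented matrix gives the unique coefficients (c₁, c₂) = (4, 1).

w = 4u + v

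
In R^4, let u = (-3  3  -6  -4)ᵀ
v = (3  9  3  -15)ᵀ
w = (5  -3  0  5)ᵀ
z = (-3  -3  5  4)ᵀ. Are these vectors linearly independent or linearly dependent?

Form the 4×4 matrix with these as columns; its determinant is 0.
A zero determinant means the columns are linearly dependent.
Indeed 3u + v + 3w + 3z = 0.

linearly dependent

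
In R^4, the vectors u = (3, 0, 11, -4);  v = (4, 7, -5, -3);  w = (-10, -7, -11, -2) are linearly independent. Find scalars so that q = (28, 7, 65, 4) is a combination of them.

q = 2u - 2v - 3w

Solve the system with u, v, w as columns and q as the right-hand side.
The system has the unique solution (a₁, a₂, a₃) = (2, -2, -3).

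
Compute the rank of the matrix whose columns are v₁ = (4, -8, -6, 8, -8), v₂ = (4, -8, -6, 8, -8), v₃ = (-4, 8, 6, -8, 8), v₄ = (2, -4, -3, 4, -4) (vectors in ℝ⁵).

Form the matrix with v₁, v₂, v₃, v₄ as columns and reduce.
Exactly 1 pivot survives; hence the rank is 1.

rank 1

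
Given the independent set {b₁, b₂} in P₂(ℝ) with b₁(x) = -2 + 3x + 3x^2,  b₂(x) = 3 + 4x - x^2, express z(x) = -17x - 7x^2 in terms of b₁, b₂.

Take coordinate vectors relative to {1, x, x^2}.
Since b₁, b₂ are independent, the coefficients expressing z are uniquely determined by a linear system.
Row-reducing the augmented matrix gives the unique coefficients (a₁, a₂) = (-3, -2).

z = -3b₁ - 2b₂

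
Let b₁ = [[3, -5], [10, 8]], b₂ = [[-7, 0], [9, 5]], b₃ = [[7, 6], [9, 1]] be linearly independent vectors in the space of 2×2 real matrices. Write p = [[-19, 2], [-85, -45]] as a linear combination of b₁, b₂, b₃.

Take coordinate vectors relative to {E₁₁, E₁₂, E₂₁, E₂₂}.
Write p = a₁b₁ + … + a₃b₃ and equate components.
Row-reducing the augmented matrix gives the unique coefficients (a₁, a₂, a₃) = (-4, -2, -3).

p = -4b₁ - 2b₂ - 3b₃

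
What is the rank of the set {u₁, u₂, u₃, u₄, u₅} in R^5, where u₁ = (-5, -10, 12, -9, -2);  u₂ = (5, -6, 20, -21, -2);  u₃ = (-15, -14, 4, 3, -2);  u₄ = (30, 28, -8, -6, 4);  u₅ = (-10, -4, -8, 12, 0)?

Form the matrix with u₁, u₂, u₃, u₄, u₅ as columns and reduce.
There are 2 pivot columns, so rank = 2.

2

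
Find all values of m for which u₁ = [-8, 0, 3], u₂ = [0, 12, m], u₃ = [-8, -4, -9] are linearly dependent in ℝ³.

The set is linearly dependent precisely when det[u₁; u₂; u₃] = 0.
The determinant works out to 1152 - 32*m.
Setting this to zero gives m = 36.

m = 36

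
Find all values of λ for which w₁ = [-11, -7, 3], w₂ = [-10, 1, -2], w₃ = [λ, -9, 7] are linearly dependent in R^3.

λ = 9

The vectors are dependent exactly when the determinant of the matrix with rows w₁, w₂, w₃ vanishes.
Cofactor expansion gives det = 11*λ - 99.
Solving 11*λ - 99 = 0 yields λ = 9.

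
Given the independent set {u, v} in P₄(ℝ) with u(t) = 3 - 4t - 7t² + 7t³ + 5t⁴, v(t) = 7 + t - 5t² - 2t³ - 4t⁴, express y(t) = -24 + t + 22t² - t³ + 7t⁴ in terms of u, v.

y = -u - 3v

Work in coordinates with respect to the standard basis {1, t, …, t⁴}.
Since u, v are independent, the coefficients expressing y are uniquely determined by a linear system.
Back-substitution yields (c₁, c₂) = (-1, -3).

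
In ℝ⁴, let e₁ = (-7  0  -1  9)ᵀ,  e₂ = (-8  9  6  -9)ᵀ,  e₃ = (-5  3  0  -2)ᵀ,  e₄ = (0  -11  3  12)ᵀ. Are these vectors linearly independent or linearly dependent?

Row-reduce the matrix whose columns are e₁, e₂, e₃, e₄.
The reduction yields 4 nonzero rows, so the rank is 4.
Since rank = 4 (the number of vectors), the set is linearly independent.

linearly independent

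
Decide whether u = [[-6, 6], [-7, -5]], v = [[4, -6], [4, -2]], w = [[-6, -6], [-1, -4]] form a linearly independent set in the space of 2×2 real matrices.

Take coordinates with respect to the standard basis {E₁₁, E₁₂, E₂₁, E₂₂}.
Row-reduce the matrix whose columns are u, v, w.
The reduction yields 3 nonzero rows, so the rank is 3.
Since rank = 3 (the number of vectors), the set is linearly independent.

linearly independent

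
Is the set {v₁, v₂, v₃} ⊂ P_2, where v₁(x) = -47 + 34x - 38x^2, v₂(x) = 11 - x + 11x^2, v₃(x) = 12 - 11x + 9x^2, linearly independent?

Take coordinates with respect to the standard basis {1, x, x^2}.
The matrix [v₁|v₂|v₃] has determinant 0.
A zero determinant means the columns are linearly dependent.
Indeed v₁ + v₂ + 3v₃ = 0.

linearly dependent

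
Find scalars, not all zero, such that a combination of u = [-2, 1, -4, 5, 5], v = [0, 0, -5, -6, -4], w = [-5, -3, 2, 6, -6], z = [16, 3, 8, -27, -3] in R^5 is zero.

3u + 2w + z = 0

Set up α₁u + … + α₄z = 0 and solve the homogeneous system.
The free variable yields coefficients (3, 0, 2, 1) (any nonzero multiple also works).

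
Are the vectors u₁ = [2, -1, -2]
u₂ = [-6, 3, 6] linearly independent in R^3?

linearly dependent

Row-reduce the matrix whose columns are u₁, u₂.
The reduction yields 1 nonzero row, so the rank is 1.
Since rank 1 < 2, the set is linearly dependent.
Indeed 3u₁ + u₂ = 0.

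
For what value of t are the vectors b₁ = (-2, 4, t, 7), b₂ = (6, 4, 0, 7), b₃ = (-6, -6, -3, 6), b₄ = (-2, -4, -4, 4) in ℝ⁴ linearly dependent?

The set is linearly dependent precisely when det[b₁; b₂; b₃; b₄] = 0.
Expanding, det = 132*t - 1056.
Solving 132*t - 1056 = 0 yields t = 8.

t = 8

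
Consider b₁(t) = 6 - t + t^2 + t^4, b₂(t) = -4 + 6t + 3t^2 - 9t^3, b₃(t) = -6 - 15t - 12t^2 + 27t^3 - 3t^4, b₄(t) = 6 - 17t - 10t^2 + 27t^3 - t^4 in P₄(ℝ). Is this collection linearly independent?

Take coordinates with respect to the standard basis {1, t, …, t^4}.
Place the vectors as rows of a 4×5 matrix and reduce to echelon form.
The reduction yields 2 nonzero rows, so the rank is 2.
Since rank 2 < 4, the set is linearly dependent.
Indeed 3b₁ + 3b₂ + b₃ = 0.

linearly dependent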